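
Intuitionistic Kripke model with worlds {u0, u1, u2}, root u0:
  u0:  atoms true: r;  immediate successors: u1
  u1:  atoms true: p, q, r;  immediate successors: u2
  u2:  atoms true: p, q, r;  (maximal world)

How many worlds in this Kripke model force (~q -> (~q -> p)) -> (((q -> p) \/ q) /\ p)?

2

u0: does not force it — u0 ||-/- (~q -> (~q -> p)) -> (((q -> p) \/ q) /\ p): already at u0 itself, u0 ||- ~q -> (~q -> p) but u0 ||-/- ((q -> p) \/ q) /\ p.
u1: forces it.
u2: forces it.
Worlds forcing the formula: {u1, u2}.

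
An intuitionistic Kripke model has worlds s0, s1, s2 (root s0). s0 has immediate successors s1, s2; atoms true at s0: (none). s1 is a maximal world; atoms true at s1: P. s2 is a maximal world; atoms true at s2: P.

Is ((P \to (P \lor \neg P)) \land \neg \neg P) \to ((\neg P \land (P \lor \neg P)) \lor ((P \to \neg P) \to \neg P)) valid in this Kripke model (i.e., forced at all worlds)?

Yes

s0 \Vdash ((P \to (P \lor \neg P)) \land \neg \neg P) \to ((\neg P \land (P \lor \neg P)) \lor ((P \to \neg P) \to \neg P)): every world accessible from s0 that forces (P \to (P \lor \neg P)) \land \neg \neg P (namely s0, s1, s2) also forces (\neg P \land (P \lor \neg P)) \lor ((P \to \neg P) \to \neg P).
Since the root s0 forces ((P \to (P \lor \neg P)) \land \neg \neg P) \to ((\neg P \land (P \lor \neg P)) \lor ((P \to \neg P) \to \neg P)) and forcing is persistent (monotone upward), every world forces it.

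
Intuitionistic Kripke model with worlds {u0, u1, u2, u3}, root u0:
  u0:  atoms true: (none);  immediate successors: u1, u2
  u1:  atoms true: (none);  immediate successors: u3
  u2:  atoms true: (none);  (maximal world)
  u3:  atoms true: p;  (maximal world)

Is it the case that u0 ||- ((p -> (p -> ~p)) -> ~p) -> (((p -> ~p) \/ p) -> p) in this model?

u0 ||-/- ((p -> (p -> ~p)) -> ~p) -> (((p -> ~p) \/ p) -> p): already at u0 itself, u0 ||- (p -> (p -> ~p)) -> ~p but u0 ||-/- ((p -> ~p) \/ p) -> p.
u0 ||-/- ((p -> ~p) \/ p) -> p: at the accessible world u2, u2 ||- (p -> ~p) \/ p but u2 ||-/- p.
u2 lacks atom p, so u2 ||-/- p.

No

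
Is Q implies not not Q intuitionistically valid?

Yes

This is double-negation introduction, which is intuitionistically derivable.
If a world forces Q then every accessible world forces Q (persistence), so none forces not Q; hence not not Q.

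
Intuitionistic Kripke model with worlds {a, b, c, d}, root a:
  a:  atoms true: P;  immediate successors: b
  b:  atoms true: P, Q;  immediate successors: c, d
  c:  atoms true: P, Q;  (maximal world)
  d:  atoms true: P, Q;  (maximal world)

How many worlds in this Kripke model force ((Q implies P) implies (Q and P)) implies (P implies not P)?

0

a: does not force it — a does not force ((Q implies P) implies (Q and P)) implies (P implies not P): at the accessible world b, b forces (Q implies P) implies (Q and P) but b does not force P implies not P.
b: does not force it — b does not force ((Q implies P) implies (Q and P)) implies (P implies not P): already at b itself, b forces (Q implies P) implies (Q and P) but b does not force P implies not P.
c: does not force it — c does not force ((Q implies P) implies (Q and P)) implies (P implies not P): already at c itself, c forces (Q implies P) implies (Q and P) but c does not force P implies not P.
d: does not force it.
Worlds forcing the formula: { }.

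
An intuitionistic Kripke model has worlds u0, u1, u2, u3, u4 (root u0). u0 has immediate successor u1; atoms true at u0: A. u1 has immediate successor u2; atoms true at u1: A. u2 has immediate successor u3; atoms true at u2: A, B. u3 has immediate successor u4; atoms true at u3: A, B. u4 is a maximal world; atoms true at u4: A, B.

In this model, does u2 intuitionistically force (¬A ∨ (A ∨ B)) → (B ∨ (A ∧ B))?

u2 ⊩ (¬A ∨ (A ∨ B)) → (B ∨ (A ∧ B)): every world accessible from u2 that forces ¬A ∨ (A ∨ B) (namely u2, u3, u4) also forces B ∨ (A ∧ B).

Yes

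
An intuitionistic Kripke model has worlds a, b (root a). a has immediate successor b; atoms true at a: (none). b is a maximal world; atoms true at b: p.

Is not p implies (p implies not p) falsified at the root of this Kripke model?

No

a forces not p implies (p implies not p) vacuously: no world accessible from a forces the antecedent not p.
So the root a forces not p implies (p implies not p); the model is not a countermodel.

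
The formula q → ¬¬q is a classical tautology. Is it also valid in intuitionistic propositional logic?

Yes

This is double-negation introduction, which is intuitionistically derivable.
If a world forces q then every accessible world forces q (persistence), so none forces ¬q; hence ¬¬q.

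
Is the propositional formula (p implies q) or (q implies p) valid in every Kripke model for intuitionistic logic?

No

This is the Gödel–Dummett linearity axiom, which is not intuitionistically valid.
A Kripke countermodel: worlds 0, 1, 2; order generated by 0 <= 1, 0 <= 2; atoms true at each world — 0:{}; 1:{p}; 2:{q}.
0 does not force (p implies q) or (q implies p): neither disjunct is forced at 0.
0 does not force p implies q: at the accessible world 1, 1 forces p but 1 does not force q.
1 lacks atom q, so 1 does not force q.
So the root 0 does not force the formula.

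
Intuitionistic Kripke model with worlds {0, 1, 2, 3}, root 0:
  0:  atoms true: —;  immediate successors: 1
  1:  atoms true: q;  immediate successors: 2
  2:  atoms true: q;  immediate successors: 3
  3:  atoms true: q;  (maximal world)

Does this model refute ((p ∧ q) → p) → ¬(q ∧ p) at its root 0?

0 ⊩ ((p ∧ q) → p) → ¬(q ∧ p): every world accessible from 0 that forces (p ∧ q) → p (namely 0, 1, 2, 3) also forces ¬(q ∧ p).
So the root 0 forces ((p ∧ q) → p) → ¬(q ∧ p); the model is not a countermodel.

No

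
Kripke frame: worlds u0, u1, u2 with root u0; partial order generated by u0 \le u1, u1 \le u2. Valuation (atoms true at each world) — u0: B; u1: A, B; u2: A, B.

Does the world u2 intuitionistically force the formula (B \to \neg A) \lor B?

u2 \Vdash (B \to \neg A) \lor B via the disjunct B.

Yes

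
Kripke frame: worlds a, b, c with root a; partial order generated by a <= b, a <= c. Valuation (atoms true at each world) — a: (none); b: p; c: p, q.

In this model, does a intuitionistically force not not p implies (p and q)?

No

a does not force not not p implies (p and q): already at a itself, a forces not not p but a does not force p and q.
a does not force p and q since a fails p.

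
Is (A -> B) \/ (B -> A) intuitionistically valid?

This is the Gödel–Dummett linearity axiom, which is not intuitionistically valid.
A Kripke countermodel: worlds u, v, w; order generated by u <= v, u <= w; atoms true at each world — u:{}; v:{A}; w:{B}.
u ||-/- (A -> B) \/ (B -> A): neither disjunct is forced at u.
u ||-/- A -> B: at the accessible world v, v ||- A but v ||-/- B.
v lacks atom B, so v ||-/- B.
So the root u does not force the formula.

No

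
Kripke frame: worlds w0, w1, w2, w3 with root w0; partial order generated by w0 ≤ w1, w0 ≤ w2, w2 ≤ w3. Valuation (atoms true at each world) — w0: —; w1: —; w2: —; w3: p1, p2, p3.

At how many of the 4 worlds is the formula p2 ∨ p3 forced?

w0: does not force it — w0 ⊮ p2 ∨ p3: neither disjunct is forced at w0.
w1: does not force it.
w2: does not force it.
w3: forces it.
Worlds forcing the formula: {w3}.

1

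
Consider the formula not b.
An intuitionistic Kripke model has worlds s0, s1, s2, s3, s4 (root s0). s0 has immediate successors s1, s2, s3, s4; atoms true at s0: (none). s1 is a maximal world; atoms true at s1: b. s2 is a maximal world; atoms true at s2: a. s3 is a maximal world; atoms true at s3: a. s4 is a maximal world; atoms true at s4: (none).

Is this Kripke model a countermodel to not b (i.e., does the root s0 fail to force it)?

Yes

s0 does not force not b since s1 is accessible from s0 and s1 forces b.
So the root s0 does not force not b; the model is a countermodel.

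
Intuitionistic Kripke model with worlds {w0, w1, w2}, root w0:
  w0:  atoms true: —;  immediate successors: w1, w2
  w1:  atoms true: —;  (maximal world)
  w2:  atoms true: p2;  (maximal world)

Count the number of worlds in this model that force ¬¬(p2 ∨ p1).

1

w0: does not force it — w0 ⊮ ¬¬(p2 ∨ p1) since w1 is accessible from w0 and w1 ⊩ ¬(p2 ∨ p1).
w1: does not force it.
w2: forces it.
Worlds forcing the formula: {w2}.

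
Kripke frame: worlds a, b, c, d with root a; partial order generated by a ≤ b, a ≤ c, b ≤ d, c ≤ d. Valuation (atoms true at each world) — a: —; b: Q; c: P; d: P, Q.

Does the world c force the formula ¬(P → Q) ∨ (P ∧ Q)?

c ⊮ ¬(P → Q) ∨ (P ∧ Q): neither disjunct is forced at c.
c ⊮ ¬(P → Q) since d is accessible from c and d ⊩ P → Q.
d ⊩ P → Q: every world accessible from d that forces P (namely d) also forces Q.

No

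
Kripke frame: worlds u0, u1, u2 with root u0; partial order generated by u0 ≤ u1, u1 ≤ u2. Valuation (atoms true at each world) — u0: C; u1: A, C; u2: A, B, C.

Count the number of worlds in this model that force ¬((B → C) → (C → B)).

u0: does not force it — u0 ⊮ ¬((B → C) → (C → B)) since u2 is accessible from u0 and u2 ⊩ (B → C) → (C → B).
u1: does not force it — u1 ⊮ ¬((B → C) → (C → B)) since u2 is accessible from u1 and u2 ⊩ (B → C) → (C → B).
u2: does not force it — u2 ⊮ ¬((B → C) → (C → B)) since u2 is accessible from u2 and u2 ⊩ (B → C) → (C → B).
Worlds forcing the formula: { }.

0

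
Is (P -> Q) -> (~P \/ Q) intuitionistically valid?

This is the material-implication-as-disjunction principle, which is not intuitionistically valid.
A Kripke countermodel: worlds u, v; order generated by u <= v; atoms true at each world — u:{}; v:{P,Q}.
u ||-/- (P -> Q) -> (~P \/ Q): already at u itself, u ||- P -> Q but u ||-/- ~P \/ Q.
u ||-/- ~P \/ Q: neither disjunct is forced at u.
u ||-/- ~P since v is accessible from u and v ||- P.
So the root u does not force the formula.

No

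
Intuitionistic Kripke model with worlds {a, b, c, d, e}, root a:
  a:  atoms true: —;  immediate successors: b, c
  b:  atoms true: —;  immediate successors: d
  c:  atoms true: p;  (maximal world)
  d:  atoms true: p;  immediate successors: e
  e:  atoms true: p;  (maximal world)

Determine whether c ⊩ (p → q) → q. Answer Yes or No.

Yes

c ⊩ (p → q) → q vacuously: no world accessible from c forces the antecedent p → q.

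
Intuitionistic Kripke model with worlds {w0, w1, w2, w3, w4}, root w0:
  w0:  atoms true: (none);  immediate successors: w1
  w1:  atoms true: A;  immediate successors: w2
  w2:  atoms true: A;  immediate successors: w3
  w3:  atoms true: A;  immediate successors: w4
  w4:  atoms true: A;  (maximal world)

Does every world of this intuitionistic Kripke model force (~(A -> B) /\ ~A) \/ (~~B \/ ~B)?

Yes

w0 ||- (~(A -> B) /\ ~A) \/ (~~B \/ ~B) via the disjunct ~~B \/ ~B.
Since the root w0 forces (~(A -> B) /\ ~A) \/ (~~B \/ ~B) and forcing is persistent (monotone upward), every world forces it.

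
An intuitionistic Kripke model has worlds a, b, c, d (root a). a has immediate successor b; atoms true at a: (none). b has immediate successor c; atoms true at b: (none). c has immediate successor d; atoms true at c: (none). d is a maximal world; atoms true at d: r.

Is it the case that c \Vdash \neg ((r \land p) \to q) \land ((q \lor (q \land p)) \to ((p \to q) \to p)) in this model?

No

c \nVdash \neg ((r \land p) \to q) \land ((q \lor (q \land p)) \to ((p \to q) \to p)) since c fails \neg ((r \land p) \to q).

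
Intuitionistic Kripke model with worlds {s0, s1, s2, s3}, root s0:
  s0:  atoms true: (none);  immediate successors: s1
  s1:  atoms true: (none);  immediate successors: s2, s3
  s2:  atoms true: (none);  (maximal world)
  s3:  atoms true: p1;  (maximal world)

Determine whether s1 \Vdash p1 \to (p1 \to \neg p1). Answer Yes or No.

No

s1 \nVdash p1 \to (p1 \to \neg p1): at the accessible world s3, s3 \Vdash p1 but s3 \nVdash p1 \to \neg p1.
s3 \nVdash p1 \to \neg p1: already at s3 itself, s3 \Vdash p1 but s3 \nVdash \neg p1.
s3 \nVdash \neg p1 since s3 is accessible from s3 and s3 \Vdash p1.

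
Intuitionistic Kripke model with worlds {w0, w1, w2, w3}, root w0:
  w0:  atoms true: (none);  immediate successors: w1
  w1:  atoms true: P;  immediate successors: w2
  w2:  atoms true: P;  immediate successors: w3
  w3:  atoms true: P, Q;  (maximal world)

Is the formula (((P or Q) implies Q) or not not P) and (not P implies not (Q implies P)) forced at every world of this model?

Yes

w0 forces (((P or Q) implies Q) or not not P) and (not P implies not (Q implies P)) since w0 forces both conjuncts.
Since the root w0 forces (((P or Q) implies Q) or not not P) and (not P implies not (Q implies P)) and forcing is persistent (monotone upward), every world forces it.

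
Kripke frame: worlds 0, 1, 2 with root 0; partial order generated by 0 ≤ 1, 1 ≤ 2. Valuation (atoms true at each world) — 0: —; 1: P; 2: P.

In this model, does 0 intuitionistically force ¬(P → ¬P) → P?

0 ⊮ ¬(P → ¬P) → P: already at 0 itself, 0 ⊩ ¬(P → ¬P) but 0 ⊮ P.
0 lacks atom P, so 0 ⊮ P.

No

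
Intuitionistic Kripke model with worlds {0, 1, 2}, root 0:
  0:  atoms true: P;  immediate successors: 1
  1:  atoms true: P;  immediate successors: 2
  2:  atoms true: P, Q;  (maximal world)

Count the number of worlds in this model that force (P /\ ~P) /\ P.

0

0: does not force it — 0 ||-/- (P /\ ~P) /\ P since 0 fails P /\ ~P.
1: does not force it.
2: does not force it.
Worlds forcing the formula: { }.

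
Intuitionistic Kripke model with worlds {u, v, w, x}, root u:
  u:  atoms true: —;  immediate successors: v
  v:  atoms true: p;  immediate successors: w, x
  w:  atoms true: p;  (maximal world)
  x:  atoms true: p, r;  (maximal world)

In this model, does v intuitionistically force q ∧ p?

v ⊮ q ∧ p since v fails q.

No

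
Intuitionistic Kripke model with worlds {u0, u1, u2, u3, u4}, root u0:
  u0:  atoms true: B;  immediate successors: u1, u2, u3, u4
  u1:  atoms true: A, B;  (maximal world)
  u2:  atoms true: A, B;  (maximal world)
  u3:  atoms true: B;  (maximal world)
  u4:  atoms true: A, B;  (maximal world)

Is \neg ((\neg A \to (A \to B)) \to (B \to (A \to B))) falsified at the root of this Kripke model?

Yes

u0 \nVdash \neg ((\neg A \to (A \to B)) \to (B \to (A \to B))) since u0 is accessible from u0 and u0 \Vdash (\neg A \to (A \to B)) \to (B \to (A \to B)).
u0 \Vdash (\neg A \to (A \to B)) \to (B \to (A \to B)): every world accessible from u0 that forces \neg A \to (A \to B) (namely u0, u1, u2, u3, u4) also forces B \to (A \to B).
So the root u0 does not force \neg ((\neg A \to (A \to B)) \to (B \to (A \to B))); the model is a countermodel.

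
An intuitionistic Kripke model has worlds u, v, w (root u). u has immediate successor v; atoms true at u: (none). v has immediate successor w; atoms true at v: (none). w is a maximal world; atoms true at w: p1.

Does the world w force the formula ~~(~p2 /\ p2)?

No

w ||-/- ~~(~p2 /\ p2) since w is accessible from w and w ||- ~(~p2 /\ p2).
w ||- ~(~p2 /\ p2): no world accessible from w forces ~p2 /\ p2.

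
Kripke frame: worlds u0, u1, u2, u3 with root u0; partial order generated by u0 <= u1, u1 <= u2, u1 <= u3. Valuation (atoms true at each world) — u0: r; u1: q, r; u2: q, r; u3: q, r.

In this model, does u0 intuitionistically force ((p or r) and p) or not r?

No

u0 does not force ((p or r) and p) or not r: neither disjunct is forced at u0.
u0 does not force (p or r) and p since u0 fails p.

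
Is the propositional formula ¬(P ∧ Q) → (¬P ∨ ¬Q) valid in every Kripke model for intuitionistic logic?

No

This is the constructively invalid direction of De Morgan's law for conjunction, which is not intuitionistically valid.
A Kripke countermodel: worlds u0, u1, u2; order generated by u0 ≤ u1, u0 ≤ u2; atoms true at each world — u0:{}; u1:{P}; u2:{Q}.
u0 ⊮ ¬(P ∧ Q) → (¬P ∨ ¬Q): already at u0 itself, u0 ⊩ ¬(P ∧ Q) but u0 ⊮ ¬P ∨ ¬Q.
u0 ⊮ ¬P ∨ ¬Q: neither disjunct is forced at u0.
u0 ⊮ ¬P since u1 is accessible from u0 and u1 ⊩ P.
So the root u0 does not force the formula.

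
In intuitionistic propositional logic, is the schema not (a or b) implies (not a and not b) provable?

Yes

This is a constructively valid De Morgan direction (negated disjunction to conjunction of negations), which is intuitionistically derivable.
From not (a or b): if a held then a or b would, contradiction — so not a; similarly not b.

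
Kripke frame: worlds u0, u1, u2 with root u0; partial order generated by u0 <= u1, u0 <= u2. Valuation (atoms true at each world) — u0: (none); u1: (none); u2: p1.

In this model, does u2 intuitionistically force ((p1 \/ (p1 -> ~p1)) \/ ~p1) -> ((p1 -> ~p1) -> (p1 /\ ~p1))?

u2 ||- ((p1 \/ (p1 -> ~p1)) \/ ~p1) -> ((p1 -> ~p1) -> (p1 /\ ~p1)): every world accessible from u2 that forces (p1 \/ (p1 -> ~p1)) \/ ~p1 (namely u2) also forces (p1 -> ~p1) -> (p1 /\ ~p1).

Yes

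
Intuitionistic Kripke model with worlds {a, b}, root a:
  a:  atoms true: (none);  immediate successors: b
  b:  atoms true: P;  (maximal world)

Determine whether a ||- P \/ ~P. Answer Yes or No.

No

a ||-/- P \/ ~P: neither disjunct is forced at a.
a lacks atom P, so a ||-/- P.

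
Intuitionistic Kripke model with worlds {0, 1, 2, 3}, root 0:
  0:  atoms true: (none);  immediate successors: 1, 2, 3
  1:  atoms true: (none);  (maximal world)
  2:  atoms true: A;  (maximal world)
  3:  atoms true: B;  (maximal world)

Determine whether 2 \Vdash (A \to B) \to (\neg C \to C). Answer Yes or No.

2 \Vdash (A \to B) \to (\neg C \to C) vacuously: no world accessible from 2 forces the antecedent A \to B.

Yes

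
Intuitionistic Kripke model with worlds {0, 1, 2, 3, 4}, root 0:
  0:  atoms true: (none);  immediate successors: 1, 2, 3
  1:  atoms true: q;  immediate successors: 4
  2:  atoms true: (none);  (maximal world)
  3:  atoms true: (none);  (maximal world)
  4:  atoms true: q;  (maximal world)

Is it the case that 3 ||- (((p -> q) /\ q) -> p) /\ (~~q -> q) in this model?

3 ||- (((p -> q) /\ q) -> p) /\ (~~q -> q) since 3 forces both conjuncts.

Yes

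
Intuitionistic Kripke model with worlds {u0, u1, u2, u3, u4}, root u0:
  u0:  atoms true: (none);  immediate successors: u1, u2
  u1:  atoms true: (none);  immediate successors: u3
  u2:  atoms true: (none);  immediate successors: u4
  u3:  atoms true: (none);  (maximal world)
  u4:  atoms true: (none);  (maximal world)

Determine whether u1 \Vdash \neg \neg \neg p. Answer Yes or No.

u1 \Vdash \neg \neg \neg p: no world accessible from u1 forces \neg \neg p.

Yes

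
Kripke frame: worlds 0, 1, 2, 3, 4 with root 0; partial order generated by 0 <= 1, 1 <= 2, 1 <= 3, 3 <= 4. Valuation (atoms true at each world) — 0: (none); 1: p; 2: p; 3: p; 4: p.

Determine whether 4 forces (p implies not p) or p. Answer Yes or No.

4 forces (p implies not p) or p via the disjunct p.

Yes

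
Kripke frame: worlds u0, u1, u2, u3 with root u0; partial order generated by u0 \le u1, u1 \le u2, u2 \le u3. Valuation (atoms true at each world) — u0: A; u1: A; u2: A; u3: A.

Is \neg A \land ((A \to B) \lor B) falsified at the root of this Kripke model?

Yes

u0 \nVdash \neg A \land ((A \to B) \lor B) since u0 fails \neg A.
So the root u0 does not force \neg A \land ((A \to B) \lor B); the model is a countermodel.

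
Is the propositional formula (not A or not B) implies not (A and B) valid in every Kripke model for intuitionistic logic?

Yes

This is a constructively valid De Morgan direction (disjunction of negations to negated conjunction), which is intuitionistically derivable.
If not A holds at a world then no accessible world forces A, hence none forces A and B; likewise for not B.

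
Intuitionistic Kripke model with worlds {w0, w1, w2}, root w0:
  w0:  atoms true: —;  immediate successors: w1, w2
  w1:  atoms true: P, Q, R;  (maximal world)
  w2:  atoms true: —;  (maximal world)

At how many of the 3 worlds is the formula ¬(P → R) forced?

w0: does not force it — w0 ⊮ ¬(P → R) since w0 is accessible from w0 and w0 ⊩ P → R.
w1: does not force it — w1 ⊮ ¬(P → R) since w1 is accessible from w1 and w1 ⊩ P → R.
w2: does not force it — w2 ⊮ ¬(P → R) since w2 is accessible from w2 and w2 ⊩ P → R.
Worlds forcing the formula: { }.

0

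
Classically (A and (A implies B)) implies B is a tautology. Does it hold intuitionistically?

Yes

This is modus ponens in implicational form, which is intuitionistically derivable.
If a world forces A and A implies B, then applying the implication at that world (which is accessible from itself) gives B.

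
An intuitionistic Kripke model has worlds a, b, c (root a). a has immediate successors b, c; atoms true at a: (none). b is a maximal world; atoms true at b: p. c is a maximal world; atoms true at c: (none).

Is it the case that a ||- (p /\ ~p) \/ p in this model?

a ||-/- (p /\ ~p) \/ p: neither disjunct is forced at a.
a ||-/- p /\ ~p since a fails p.

No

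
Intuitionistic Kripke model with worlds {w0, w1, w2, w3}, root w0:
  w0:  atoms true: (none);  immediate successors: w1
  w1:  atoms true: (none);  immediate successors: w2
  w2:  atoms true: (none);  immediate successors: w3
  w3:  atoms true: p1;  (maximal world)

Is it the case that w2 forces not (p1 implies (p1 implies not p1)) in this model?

w2 forces not (p1 implies (p1 implies not p1)): no world accessible from w2 forces p1 implies (p1 implies not p1).

Yes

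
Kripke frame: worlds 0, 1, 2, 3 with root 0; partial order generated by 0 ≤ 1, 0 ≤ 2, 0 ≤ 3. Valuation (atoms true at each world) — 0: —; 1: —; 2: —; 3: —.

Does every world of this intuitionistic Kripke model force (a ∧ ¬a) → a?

Yes

0 ⊩ (a ∧ ¬a) → a vacuously: no world accessible from 0 forces the antecedent a ∧ ¬a.
Since the root 0 forces (a ∧ ¬a) → a and forcing is persistent (monotone upward), every world forces it.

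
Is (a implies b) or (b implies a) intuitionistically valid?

No

This is the Gödel–Dummett linearity axiom, which is not intuitionistically valid.
A Kripke countermodel: worlds 0, 1, 2; order generated by 0 <= 1, 0 <= 2; atoms true at each world — 0:{}; 1:{a}; 2:{b}.
0 does not force (a implies b) or (b implies a): neither disjunct is forced at 0.
0 does not force a implies b: at the accessible world 1, 1 forces a but 1 does not force b.
1 lacks atom b, so 1 does not force b.
So the root 0 does not force the formula.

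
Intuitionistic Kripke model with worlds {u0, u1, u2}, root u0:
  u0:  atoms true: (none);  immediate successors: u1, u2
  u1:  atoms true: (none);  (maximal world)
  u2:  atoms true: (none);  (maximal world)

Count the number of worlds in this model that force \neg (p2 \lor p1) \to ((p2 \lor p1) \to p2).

3

u0: forces it.
u1: forces it.
u2: forces it.
Worlds forcing the formula: {u0, u1, u2}.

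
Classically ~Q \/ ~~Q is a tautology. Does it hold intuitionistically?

No

This is the weak law of excluded middle, which is not intuitionistically valid.
A Kripke countermodel: worlds s0, s1, s2; order generated by s0 <= s1, s0 <= s2; atoms true at each world — s0:{}; s1:{Q}; s2:{}.
s0 ||-/- ~Q \/ ~~Q: neither disjunct is forced at s0.
s0 ||-/- ~Q since s1 is accessible from s0 and s1 ||- Q.
So the root s0 does not force the formula.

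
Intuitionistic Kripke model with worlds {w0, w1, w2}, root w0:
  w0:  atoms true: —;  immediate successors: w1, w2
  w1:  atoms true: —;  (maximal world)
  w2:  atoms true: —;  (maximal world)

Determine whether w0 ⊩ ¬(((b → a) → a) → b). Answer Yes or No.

No

w0 ⊮ ¬(((b → a) → a) → b) since w0 is accessible from w0 and w0 ⊩ ((b → a) → a) → b.
w0 ⊩ ((b → a) → a) → b vacuously: no world accessible from w0 forces the antecedent (b → a) → a.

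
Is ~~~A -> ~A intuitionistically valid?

This is triple-negation reduction, which is intuitionistically derivable.
Assume ~~~A and suppose A. Then ~~A (double-negation introduction), contradicting ~~~A. So ~A.

Yes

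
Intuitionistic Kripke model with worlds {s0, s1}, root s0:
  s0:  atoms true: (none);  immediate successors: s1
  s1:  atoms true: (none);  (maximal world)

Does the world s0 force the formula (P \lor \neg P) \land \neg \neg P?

s0 \nVdash (P \lor \neg P) \land \neg \neg P since s0 fails \neg \neg P.

No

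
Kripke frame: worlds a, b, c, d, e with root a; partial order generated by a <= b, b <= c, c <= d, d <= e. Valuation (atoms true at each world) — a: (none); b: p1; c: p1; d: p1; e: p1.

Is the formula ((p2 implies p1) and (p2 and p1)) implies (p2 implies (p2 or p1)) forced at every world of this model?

a forces ((p2 implies p1) and (p2 and p1)) implies (p2 implies (p2 or p1)) vacuously: no world accessible from a forces the antecedent (p2 implies p1) and (p2 and p1).
Since the root a forces ((p2 implies p1) and (p2 and p1)) implies (p2 implies (p2 or p1)) and forcing is persistent (monotone upward), every world forces it.

Yes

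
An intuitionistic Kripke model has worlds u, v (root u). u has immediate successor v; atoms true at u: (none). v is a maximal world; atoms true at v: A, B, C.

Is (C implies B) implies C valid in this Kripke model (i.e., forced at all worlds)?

Not every world: u does not force (C implies B) implies C.
u does not force (C implies B) implies C: already at u itself, u forces C implies B but u does not force C.
u lacks atom C, so u does not force C.

No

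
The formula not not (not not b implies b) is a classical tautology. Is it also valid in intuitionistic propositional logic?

This is the double negation of double-negation elimination, which is intuitionistically derivable.
By Glivenko's theorem the double negation of any classical propositional tautology is intuitionistically provable; not not b implies b is classically a tautology.

Yes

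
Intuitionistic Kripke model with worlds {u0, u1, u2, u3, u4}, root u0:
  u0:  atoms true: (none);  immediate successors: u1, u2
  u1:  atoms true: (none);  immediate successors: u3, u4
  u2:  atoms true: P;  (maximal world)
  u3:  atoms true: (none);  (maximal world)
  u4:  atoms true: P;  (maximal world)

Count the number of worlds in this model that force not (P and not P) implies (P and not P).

u0: does not force it — u0 does not force not (P and not P) implies (P and not P): already at u0 itself, u0 forces not (P and not P) but u0 does not force P and not P.
u1: does not force it — u1 does not force not (P and not P) implies (P and not P): already at u1 itself, u1 forces not (P and not P) but u1 does not force P and not P.
u2: does not force it — u2 does not force not (P and not P) implies (P and not P): already at u2 itself, u2 forces not (P and not P) but u2 does not force P and not P.
u3: does not force it.
u4: does not force it.
Worlds forcing the formula: { }.

0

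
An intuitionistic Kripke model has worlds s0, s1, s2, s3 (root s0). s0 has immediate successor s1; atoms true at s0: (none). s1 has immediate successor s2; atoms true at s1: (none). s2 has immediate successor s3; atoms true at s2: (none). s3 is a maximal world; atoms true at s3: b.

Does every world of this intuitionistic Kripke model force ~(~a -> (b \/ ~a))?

Not every world: s0 ||-/- ~(~a -> (b \/ ~a)).
s0 ||-/- ~(~a -> (b \/ ~a)) since s0 is accessible from s0 and s0 ||- ~a -> (b \/ ~a).
s0 ||- ~a -> (b \/ ~a): every world accessible from s0 that forces ~a (namely s0, s1, s2, s3) also forces b \/ ~a.

No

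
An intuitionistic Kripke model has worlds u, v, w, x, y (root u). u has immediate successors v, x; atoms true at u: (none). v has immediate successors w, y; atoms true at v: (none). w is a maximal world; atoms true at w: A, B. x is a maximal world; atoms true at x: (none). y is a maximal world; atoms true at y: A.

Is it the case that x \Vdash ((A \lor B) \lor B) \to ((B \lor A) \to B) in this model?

Yes

x \Vdash ((A \lor B) \lor B) \to ((B \lor A) \to B) vacuously: no world accessible from x forces the antecedent (A \lor B) \lor B.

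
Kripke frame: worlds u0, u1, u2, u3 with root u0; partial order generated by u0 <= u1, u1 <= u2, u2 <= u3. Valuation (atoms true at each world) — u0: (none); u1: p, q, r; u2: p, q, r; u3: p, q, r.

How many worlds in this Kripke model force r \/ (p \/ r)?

u0: does not force it — u0 ||-/- r \/ (p \/ r): neither disjunct is forced at u0.
u1: forces it.
u2: forces it.
u3: forces it.
Worlds forcing the formula: {u1, u2, u3}.

3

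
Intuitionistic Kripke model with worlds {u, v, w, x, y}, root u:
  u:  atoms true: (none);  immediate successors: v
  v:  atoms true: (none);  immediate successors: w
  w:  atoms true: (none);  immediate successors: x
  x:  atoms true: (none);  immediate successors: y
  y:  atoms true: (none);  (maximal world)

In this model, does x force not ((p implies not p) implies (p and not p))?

x forces not ((p implies not p) implies (p and not p)): no world accessible from x forces (p implies not p) implies (p and not p).

Yes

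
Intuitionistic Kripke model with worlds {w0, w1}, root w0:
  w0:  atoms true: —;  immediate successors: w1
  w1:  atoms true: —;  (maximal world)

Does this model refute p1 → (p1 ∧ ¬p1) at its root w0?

No

w0 ⊩ p1 → (p1 ∧ ¬p1) vacuously: no world accessible from w0 forces the antecedent p1.
So the root w0 forces p1 → (p1 ∧ ¬p1); the model is not a countermodel.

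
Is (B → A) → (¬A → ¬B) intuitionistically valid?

Yes

This is the forward direction of contraposition, which is intuitionistically derivable.
Assume B → A and ¬A. If B held then A would follow, contradicting ¬A; so ¬B.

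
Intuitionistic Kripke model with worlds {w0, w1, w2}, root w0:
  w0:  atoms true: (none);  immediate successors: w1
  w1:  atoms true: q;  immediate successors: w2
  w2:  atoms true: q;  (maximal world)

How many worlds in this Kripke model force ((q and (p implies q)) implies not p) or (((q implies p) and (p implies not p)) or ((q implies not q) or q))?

3

w0: forces it.
w1: forces it.
w2: forces it.
Worlds forcing the formula: {w0, w1, w2}.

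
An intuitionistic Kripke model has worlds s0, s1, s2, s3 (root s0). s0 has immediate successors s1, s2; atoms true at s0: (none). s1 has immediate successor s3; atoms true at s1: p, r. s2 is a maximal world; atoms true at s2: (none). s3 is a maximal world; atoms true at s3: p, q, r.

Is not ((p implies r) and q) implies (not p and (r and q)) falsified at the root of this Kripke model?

Yes

s0 does not force not ((p implies r) and q) implies (not p and (r and q)): at the accessible world s2, s2 forces not ((p implies r) and q) but s2 does not force not p and (r and q).
s2 does not force not p and (r and q) since s2 fails r and q.
So the root s0 does not force not ((p implies r) and q) implies (not p and (r and q)); the model is a countermodel.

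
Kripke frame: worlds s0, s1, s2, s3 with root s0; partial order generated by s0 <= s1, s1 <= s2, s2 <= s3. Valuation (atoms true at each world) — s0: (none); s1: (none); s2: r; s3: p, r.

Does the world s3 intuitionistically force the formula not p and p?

s3 does not force not p and p since s3 fails not p.

No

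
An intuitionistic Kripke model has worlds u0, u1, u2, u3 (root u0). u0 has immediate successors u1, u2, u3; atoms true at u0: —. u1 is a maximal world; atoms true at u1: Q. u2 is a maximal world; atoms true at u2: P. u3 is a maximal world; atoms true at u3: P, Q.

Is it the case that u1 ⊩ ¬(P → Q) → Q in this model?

u1 ⊩ ¬(P → Q) → Q vacuously: no world accessible from u1 forces the antecedent ¬(P → Q).

Yes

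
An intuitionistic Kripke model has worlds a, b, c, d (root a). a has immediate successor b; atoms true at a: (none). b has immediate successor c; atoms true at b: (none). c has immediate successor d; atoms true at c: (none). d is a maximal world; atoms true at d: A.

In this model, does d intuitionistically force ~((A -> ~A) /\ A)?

d ||- ~((A -> ~A) /\ A): no world accessible from d forces (A -> ~A) /\ A.

Yes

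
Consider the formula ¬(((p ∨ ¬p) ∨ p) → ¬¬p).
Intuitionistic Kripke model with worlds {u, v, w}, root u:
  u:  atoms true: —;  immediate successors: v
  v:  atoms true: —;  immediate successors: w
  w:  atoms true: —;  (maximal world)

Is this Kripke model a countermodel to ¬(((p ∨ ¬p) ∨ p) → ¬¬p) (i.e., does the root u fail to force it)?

u ⊩ ¬(((p ∨ ¬p) ∨ p) → ¬¬p): no world accessible from u forces ((p ∨ ¬p) ∨ p) → ¬¬p.
So the root u forces ¬(((p ∨ ¬p) ∨ p) → ¬¬p); the model is not a countermodel.

No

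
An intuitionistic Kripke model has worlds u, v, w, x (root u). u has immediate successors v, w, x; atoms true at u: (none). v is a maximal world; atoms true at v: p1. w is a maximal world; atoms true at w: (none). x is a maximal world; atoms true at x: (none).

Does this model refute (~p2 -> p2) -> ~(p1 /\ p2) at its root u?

No

u ||- (~p2 -> p2) -> ~(p1 /\ p2) vacuously: no world accessible from u forces the antecedent ~p2 -> p2.
So the root u forces (~p2 -> p2) -> ~(p1 /\ p2); the model is not a countermodel.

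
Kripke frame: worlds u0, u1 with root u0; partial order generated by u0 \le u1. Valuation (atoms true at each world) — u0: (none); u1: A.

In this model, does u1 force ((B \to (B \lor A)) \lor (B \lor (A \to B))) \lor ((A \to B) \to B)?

Yes

u1 \Vdash ((B \to (B \lor A)) \lor (B \lor (A \to B))) \lor ((A \to B) \to B) via the disjunct (B \to (B \lor A)) \lor (B \lor (A \to B)).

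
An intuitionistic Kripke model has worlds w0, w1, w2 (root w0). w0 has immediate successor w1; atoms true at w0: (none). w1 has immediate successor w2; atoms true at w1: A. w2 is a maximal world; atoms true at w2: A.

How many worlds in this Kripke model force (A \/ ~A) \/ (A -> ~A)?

2

w0: does not force it — w0 ||-/- (A \/ ~A) \/ (A -> ~A): neither disjunct is forced at w0.
w1: forces it.
w2: forces it.
Worlds forcing the formula: {w1, w2}.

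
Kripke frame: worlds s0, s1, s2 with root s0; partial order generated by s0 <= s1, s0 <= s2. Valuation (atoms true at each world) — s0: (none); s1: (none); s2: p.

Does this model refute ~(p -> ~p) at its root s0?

s0 ||-/- ~(p -> ~p) since s1 is accessible from s0 and s1 ||- p -> ~p.
s1 ||- p -> ~p vacuously: no world accessible from s1 forces the antecedent p.
So the root s0 does not force ~(p -> ~p); the model is a countermodel.

Yes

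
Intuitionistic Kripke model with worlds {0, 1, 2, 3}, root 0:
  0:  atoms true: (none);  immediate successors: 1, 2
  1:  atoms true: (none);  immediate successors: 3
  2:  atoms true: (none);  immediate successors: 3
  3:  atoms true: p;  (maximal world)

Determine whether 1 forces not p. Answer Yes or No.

No

1 does not force not p since 3 is accessible from 1 and 3 forces p.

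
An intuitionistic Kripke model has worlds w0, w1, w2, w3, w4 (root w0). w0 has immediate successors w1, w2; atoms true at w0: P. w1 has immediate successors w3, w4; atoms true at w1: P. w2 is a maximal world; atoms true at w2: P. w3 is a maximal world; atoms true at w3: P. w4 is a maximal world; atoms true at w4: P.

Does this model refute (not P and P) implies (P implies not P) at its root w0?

No

w0 forces (not P and P) implies (P implies not P) vacuously: no world accessible from w0 forces the antecedent not P and P.
So the root w0 forces (not P and P) implies (P implies not P); the model is not a countermodel.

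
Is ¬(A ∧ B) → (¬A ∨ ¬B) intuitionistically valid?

No

This is the constructively invalid direction of De Morgan's law for conjunction, which is not intuitionistically valid.
A Kripke countermodel: worlds 0, 1, 2; order generated by 0 ≤ 1, 0 ≤ 2; atoms true at each world — 0:{}; 1:{A}; 2:{B}.
0 ⊮ ¬(A ∧ B) → (¬A ∨ ¬B): already at 0 itself, 0 ⊩ ¬(A ∧ B) but 0 ⊮ ¬A ∨ ¬B.
0 ⊮ ¬A ∨ ¬B: neither disjunct is forced at 0.
0 ⊮ ¬A since 1 is accessible from 0 and 1 ⊩ A.
So the root 0 does not force the formula.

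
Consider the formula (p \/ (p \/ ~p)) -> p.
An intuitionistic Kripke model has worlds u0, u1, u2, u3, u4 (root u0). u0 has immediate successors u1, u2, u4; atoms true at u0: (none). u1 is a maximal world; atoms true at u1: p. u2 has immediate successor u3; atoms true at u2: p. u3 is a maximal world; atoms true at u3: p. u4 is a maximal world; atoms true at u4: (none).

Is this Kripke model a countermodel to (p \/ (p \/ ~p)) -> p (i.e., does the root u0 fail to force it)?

Yes

u0 ||-/- (p \/ (p \/ ~p)) -> p: at the accessible world u4, u4 ||- p \/ (p \/ ~p) but u4 ||-/- p.
u4 lacks atom p, so u4 ||-/- p.
So the root u0 does not force (p \/ (p \/ ~p)) -> p; the model is a countermodel.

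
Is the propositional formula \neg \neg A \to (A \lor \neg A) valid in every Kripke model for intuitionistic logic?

This is a variant of double-negation elimination (deriving excluded middle from double negation), which is not intuitionistically valid.
A Kripke countermodel: worlds s0, s1; order generated by s0 \le s1; atoms true at each world — s0:{}; s1:{A}.
s0 \nVdash \neg \neg A \to (A \lor \neg A): already at s0 itself, s0 \Vdash \neg \neg A but s0 \nVdash A \lor \neg A.
s0 \nVdash A \lor \neg A: neither disjunct is forced at s0.
s0 lacks atom A, so s0 \nVdash A.
So the root s0 does not force the formula.

No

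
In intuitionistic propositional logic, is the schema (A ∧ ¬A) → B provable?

This is an instance of ex falso quodlibet, which is intuitionistically derivable.
No world can force both A and ¬A, so the antecedent A ∧ ¬A is never forced and the implication holds vacuously at every world.

Yes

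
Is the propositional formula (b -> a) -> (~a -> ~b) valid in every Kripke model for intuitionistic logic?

This is the forward direction of contraposition, which is intuitionistically derivable.
Assume b -> a and ~a. If b held then a would follow, contradicting ~a; so ~b.

Yes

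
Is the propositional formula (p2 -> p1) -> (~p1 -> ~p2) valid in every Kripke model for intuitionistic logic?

This is the forward direction of contraposition, which is intuitionistically derivable.
Assume p2 -> p1 and ~p1. If p2 held then p1 would follow, contradicting ~p1; so ~p2.

Yes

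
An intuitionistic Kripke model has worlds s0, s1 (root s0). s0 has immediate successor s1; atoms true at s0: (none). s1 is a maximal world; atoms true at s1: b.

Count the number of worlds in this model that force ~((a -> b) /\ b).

0

s0: does not force it — s0 ||-/- ~((a -> b) /\ b) since s1 is accessible from s0 and s1 ||- (a -> b) /\ b.
s1: does not force it — s1 ||-/- ~((a -> b) /\ b) since s1 is accessible from s1 and s1 ||- (a -> b) /\ b.
Worlds forcing the formula: { }.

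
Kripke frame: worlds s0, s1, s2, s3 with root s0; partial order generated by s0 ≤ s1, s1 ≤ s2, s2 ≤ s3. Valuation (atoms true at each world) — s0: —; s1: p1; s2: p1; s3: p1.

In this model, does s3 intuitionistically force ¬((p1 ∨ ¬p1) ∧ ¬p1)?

s3 ⊩ ¬((p1 ∨ ¬p1) ∧ ¬p1): no world accessible from s3 forces (p1 ∨ ¬p1) ∧ ¬p1.

Yes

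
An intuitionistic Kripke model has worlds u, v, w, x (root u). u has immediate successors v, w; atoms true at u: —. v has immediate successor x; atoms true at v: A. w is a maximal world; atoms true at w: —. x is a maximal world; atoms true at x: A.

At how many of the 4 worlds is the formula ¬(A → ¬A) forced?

2

u: does not force it — u ⊮ ¬(A → ¬A) since w is accessible from u and w ⊩ A → ¬A.
v: forces it.
w: does not force it — w ⊮ ¬(A → ¬A) since w is accessible from w and w ⊩ A → ¬A.
x: forces it.
Worlds forcing the formula: {v, x}.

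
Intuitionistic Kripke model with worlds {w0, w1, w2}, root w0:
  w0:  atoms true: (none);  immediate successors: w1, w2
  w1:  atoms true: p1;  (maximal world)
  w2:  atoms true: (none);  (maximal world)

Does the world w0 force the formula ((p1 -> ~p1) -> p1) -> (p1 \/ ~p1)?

Yes

w0 ||- ((p1 -> ~p1) -> p1) -> (p1 \/ ~p1): every world accessible from w0 that forces (p1 -> ~p1) -> p1 (namely w1) also forces p1 \/ ~p1.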